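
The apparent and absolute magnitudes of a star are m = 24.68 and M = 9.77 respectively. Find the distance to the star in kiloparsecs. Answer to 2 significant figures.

d ≈ 9.6 kpc

μ = m − M = 14.910
m − M = 5 log₁₀ d − 5
log₁₀ d = (m − M)/5 + 1 = 3.9820
d = 10^3.9820 = 9594 pc
= 9.594 kpc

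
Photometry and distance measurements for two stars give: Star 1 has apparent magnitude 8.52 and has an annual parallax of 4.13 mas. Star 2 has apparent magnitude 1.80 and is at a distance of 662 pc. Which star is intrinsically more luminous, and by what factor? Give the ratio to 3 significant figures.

Star 2 is more luminous, by a factor of 3640.

Star 1: p = 4.13 mas = 4.13×10^-3″ → d = 1/p = 242.1 pc
Star 1: M = m − 5 log₁₀ d + 5 = 8.52 − 5·2.3840 + 5 = 1.600
Star 2: M = m − 5 log₁₀ d + 5 = 1.80 − 5·2.8209 + 5 = -7.304
ΔM = M_1 − M_2 = 1.600 − (-7.304) = 8.904; smaller M is more luminous → Star 2.
L ratio = 10^(0.4 |ΔM|) = 10^3.562 = 3644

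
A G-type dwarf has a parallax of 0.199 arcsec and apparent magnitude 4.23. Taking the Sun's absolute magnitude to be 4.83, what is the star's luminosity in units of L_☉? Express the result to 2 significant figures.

d = 1/p = 1/0.199″ = 5.025 pc
M = m − 5 log₁₀ d + 5 = 4.23 − 5·0.7011 + 5 = 5.724
M − M_☉ = 5.724 − 4.83 = 0.894
L/L_☉ = 10^(−0.4 × 0.894) = 0.4388

L/L_☉ ≈ 0.44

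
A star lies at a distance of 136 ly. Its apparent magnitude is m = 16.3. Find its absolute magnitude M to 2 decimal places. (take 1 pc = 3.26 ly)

M ≈ 13.20

d = 136 ly / 3.26 = 41.72 pc
5 log₁₀(d/10 pc) = 5 log₁₀(41.72) − 5 = 3.102
M = m − 5 log₁₀(d/10) = 16.3 − 3.102 = 13.198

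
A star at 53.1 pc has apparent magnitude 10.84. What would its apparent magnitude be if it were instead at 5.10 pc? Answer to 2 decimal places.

m ≈ 5.75

Flux ∝ 1/d², so Δm = 5 log₁₀(d₂/d₁) = 5 log₁₀(5.10/53.1) = -5.088
m₂ = m₁ + Δm = 10.84 + (-5.088) = 5.752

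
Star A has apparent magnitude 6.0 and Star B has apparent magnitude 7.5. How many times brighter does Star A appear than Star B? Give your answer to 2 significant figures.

4.0

Magnitude difference = -1.5
Flux ratio = 10^(−0.4 Δm) = 10^(−0.4 × -1.5) = 10^0.600 = 3.981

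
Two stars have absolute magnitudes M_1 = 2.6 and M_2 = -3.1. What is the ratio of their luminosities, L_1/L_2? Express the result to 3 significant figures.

L_1/L_2 ≈ 5.25×10^-3

ΔM = M_1 − M_2 = 5.7
L_1/L_2 = 10^(−0.4 ΔM) = 10^-2.280 = 5.248×10^-3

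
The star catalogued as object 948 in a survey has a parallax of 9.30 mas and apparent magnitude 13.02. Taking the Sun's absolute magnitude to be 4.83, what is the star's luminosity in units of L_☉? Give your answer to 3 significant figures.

L/L_☉ ≈ 0.0612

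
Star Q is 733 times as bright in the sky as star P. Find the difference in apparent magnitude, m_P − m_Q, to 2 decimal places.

Pogson: Δm = −2.5 log₁₀(ratio) = −2.5 log₁₀(733) = −2.5 × 2.8651 = -7.163
Star Q is brighter so has the smaller magnitude: m_P − m_Q is positive.

m_P − m_Q ≈ 7.16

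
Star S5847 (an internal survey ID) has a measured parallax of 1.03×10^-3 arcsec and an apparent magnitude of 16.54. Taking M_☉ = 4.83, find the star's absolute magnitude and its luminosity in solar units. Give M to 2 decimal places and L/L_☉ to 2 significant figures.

M ≈ 6.60; L/L_☉ ≈ 0.20

d = 1/p = 1/1.03×10^-3″ = 970.9 pc
M = m − 5 log₁₀ d + 5 = 16.54 − 5·2.9872 + 5 = 6.604
M − M_☉ = 6.604 − 4.83 = 1.774
L/L_☉ = 10^(−0.4 × 1.774) = 0.1951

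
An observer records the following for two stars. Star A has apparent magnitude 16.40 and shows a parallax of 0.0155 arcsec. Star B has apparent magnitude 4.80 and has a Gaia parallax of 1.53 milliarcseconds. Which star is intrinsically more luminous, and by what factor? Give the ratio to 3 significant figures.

Star B is more luminous, by a factor of 4.48×10^6.

Star A: d = 1/p = 1/0.0155″ = 64.52 pc
Star A: M = m − 5 log₁₀ d + 5 = 16.40 − 5·1.8097 + 5 = 12.352
Star B: p = 1.53 mas = 1.53×10^-3″ → d = 1/p = 653.6 pc
Star B: M = m − 5 log₁₀ d + 5 = 4.80 − 5·2.8153 + 5 = -4.277
ΔM = M_A − M_B = 12.352 − (-4.277) = 16.628; smaller M is more luminous → Star B.
L ratio = 10^(0.4 |ΔM|) = 10^6.651 = 4.480×10^6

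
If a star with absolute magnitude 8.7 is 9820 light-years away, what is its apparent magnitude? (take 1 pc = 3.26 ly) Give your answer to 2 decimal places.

d = 9820 ly / 3.26 = 3012 pc
m = M + 5 log₁₀ d − 5 = 8.7 + 5·3.4789 − 5 = 21.094

m ≈ 21.09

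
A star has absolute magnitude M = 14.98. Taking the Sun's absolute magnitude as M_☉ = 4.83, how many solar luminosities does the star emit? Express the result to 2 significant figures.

M − M_☉ = 14.98 − 4.83 = 10.150
L/L_☉ = 10^(−0.4 (M − M_☉)) = 10^-4.060 = 8.710×10^-5

L/L_☉ ≈ 8.7×10^-5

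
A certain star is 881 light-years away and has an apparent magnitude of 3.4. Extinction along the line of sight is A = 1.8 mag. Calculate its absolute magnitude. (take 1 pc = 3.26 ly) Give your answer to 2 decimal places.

M ≈ -5.56

d = 881 ly / 3.26 = 270.2 pc
5 log₁₀(d/10 pc) = 5 log₁₀(270.2) − 5 = 7.159
M = m − 5 log₁₀(d/10) − A = 3.4 − 7.159 − 1.8 = -5.559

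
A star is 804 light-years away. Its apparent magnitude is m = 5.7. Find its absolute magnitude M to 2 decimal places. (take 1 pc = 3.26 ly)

d = 804 ly / 3.26 = 246.6 pc
5 log₁₀(d/10 pc) = 5 log₁₀(246.6) − 5 = 6.960
M = m − 5 log₁₀(d/10) = 5.7 − 6.960 = -1.260

M ≈ -1.26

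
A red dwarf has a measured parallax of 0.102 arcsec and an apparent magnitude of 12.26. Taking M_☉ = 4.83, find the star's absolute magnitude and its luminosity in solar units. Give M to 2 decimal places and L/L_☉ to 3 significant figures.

d = 1/p = 1/0.102″ = 9.804 pc
M = m − 5 log₁₀ d + 5 = 12.26 − 5·0.9914 + 5 = 12.303
M − M_☉ = 12.303 − 4.83 = 7.473
L/L_☉ = 10^(−0.4 × 7.473) = 1.025×10^-3

M ≈ 12.30; L/L_☉ ≈ 1.03×10^-3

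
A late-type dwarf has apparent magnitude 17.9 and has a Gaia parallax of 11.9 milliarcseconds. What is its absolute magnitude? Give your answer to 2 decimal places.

M ≈ 13.28

p = 11.9 mas = 0.0119″ → d = 1/p = 84.03 pc
5 log₁₀(d/10 pc) = 5 log₁₀(84.03) − 5 = 4.622
M = m − 5 log₁₀(d/10) = 17.9 − 4.622 = 13.278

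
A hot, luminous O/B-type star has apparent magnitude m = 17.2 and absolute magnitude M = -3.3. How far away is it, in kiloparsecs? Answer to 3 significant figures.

μ = m − M = 20.500
m − M = 5 log₁₀ d − 5
log₁₀ d = (m − M)/5 + 1 = 5.1000
d = 10^5.1000 = 125900 pc
= 125.9 kpc

d ≈ 126 kpc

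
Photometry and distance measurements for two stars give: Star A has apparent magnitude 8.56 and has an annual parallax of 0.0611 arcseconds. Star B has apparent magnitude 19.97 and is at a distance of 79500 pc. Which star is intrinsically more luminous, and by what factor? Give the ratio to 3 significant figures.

Star B is more luminous, by a factor of 644.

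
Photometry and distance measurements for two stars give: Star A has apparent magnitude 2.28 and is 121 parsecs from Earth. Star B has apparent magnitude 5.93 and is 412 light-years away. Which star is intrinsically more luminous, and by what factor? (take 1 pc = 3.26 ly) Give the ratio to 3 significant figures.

Star A is more luminous, by a factor of 26.4.

Star A: M = m − 5 log₁₀ d + 5 = 2.28 − 5·2.0828 + 5 = -3.134
Star B: d = 412 ly / 3.26 = 126.4 pc
Star B: M = m − 5 log₁₀ d + 5 = 5.93 − 5·2.1017 + 5 = 0.422
ΔM = M_A − M_B = -3.134 − (0.422) = -3.556; smaller M is more luminous → Star A.
L ratio = 10^(0.4 |ΔM|) = 10^1.422 = 26.44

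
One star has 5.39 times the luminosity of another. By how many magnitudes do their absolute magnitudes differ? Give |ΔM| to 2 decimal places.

Pogson: ΔM = −2.5 log₁₀(ratio) = −2.5 log₁₀(5.39) = −2.5 × 0.7316 = -1.829

|ΔM| ≈ 1.83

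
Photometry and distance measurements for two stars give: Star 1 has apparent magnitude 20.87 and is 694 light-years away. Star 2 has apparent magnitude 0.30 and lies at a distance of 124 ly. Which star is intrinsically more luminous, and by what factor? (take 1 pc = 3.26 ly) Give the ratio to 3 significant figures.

Star 2 is more luminous, by a factor of 5.40×10^6.

Star 1: d = 694 ly / 3.26 = 212.9 pc
Star 1: M = m − 5 log₁₀ d + 5 = 20.87 − 5·2.3281 + 5 = 14.229
Star 2: d = 124 ly / 3.26 = 38.04 pc
Star 2: M = m − 5 log₁₀ d + 5 = 0.30 − 5·1.5802 + 5 = -2.601
ΔM = M_1 − M_2 = 14.229 − (-2.601) = 16.830; smaller M is more luminous → Star 2.
L ratio = 10^(0.4 |ΔM|) = 10^6.732 = 5.397×10^6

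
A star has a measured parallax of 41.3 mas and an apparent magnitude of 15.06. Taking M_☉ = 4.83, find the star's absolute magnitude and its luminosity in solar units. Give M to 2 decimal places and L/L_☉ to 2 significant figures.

M ≈ 13.14; L/L_☉ ≈ 4.7×10^-4

d = 1/p = 1000/41.3 mas = 24.21 pc
M = m − 5 log₁₀ d + 5 = 15.06 − 5·1.3840 + 5 = 13.140
M − M_☉ = 13.140 − 4.83 = 8.310
L/L_☉ = 10^(−0.4 × 8.310) = 4.744×10^-4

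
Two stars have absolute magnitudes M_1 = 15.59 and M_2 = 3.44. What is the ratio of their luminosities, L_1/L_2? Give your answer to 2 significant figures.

ΔM = M_1 − M_2 = 12.15
L_1/L_2 = 10^(−0.4 ΔM) = 10^-4.860 = 1.380×10^-5

L_1/L_2 ≈ 1.4×10^-5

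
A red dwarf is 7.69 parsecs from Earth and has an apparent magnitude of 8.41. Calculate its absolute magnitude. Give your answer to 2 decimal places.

M ≈ 8.98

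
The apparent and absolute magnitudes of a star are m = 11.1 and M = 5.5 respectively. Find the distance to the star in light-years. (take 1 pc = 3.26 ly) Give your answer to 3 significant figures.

Distance modulus: m − M = 11.1 − (5.5) = 5.600
m − M = 5 log₁₀ d − 5
log₁₀ d = (m − M)/5 + 1 = 2.1200
d = 10^2.1200 = 131.8 pc
= 429.8 ly

d ≈ 430 ly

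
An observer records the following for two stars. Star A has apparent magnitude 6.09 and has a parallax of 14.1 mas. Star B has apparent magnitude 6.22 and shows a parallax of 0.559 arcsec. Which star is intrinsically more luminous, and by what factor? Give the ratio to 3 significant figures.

Star A is more luminous, by a factor of 1770.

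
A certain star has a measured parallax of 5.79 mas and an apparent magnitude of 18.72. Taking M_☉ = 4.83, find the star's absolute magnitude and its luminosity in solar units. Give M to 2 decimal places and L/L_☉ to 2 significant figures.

M ≈ 12.53; L/L_☉ ≈ 8.3×10^-4

d = 1/p = 1000/5.79 mas = 172.7 pc
M = m − 5 log₁₀ d + 5 = 18.72 − 5·2.2373 + 5 = 12.533
M − M_☉ = 12.533 − 4.83 = 7.703
L/L_☉ = 10^(−0.4 × 7.703) = 8.292×10^-4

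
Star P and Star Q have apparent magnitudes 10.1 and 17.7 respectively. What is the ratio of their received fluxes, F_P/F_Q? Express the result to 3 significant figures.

Δm = 10.1 − (17.7) = -7.6
Flux ratio = 10^(−0.4 Δm) = 10^(−0.4 × -7.6) = 10^3.040 = 1096

F_P/F_Q ≈ 1100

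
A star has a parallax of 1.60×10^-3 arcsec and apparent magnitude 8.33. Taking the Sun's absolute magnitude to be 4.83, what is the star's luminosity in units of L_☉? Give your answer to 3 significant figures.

L/L_☉ ≈ 156

d = 1/p = 1/1.60×10^-3″ = 625.0 pc
M = m − 5 log₁₀ d + 5 = 8.33 − 5·2.7959 + 5 = -0.649
M − M_☉ = -0.649 − 4.83 = -5.479
L/L_☉ = 10^(−0.4 × -5.479) = 155.5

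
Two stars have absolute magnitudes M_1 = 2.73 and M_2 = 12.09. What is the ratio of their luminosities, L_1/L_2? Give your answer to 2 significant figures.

L_1/L_2 ≈ 5500

ΔM = M_1 − M_2 = -9.36
L_1/L_2 = 10^(−0.4 ΔM) = 10^3.744 = 5546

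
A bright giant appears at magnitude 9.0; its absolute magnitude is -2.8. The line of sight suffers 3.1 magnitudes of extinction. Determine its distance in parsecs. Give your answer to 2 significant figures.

d ≈ 550 pc

m − M = 5 log₁₀(d/10 pc) + A  ⇒  9.0 − (-2.8) − 3.1 = 5 log₁₀(d/10)
8.700 = 5 log₁₀(d/10)
log₁₀ d = (m − M − A)/5 + 1 = 2.7400
d = 10^2.7400 = 549.5 pc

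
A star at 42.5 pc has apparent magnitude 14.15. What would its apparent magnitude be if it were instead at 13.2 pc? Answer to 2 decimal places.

Flux ∝ 1/d², so Δm = 5 log₁₀(d₂/d₁) = 5 log₁₀(13.2/42.5) = -2.539
m₂ = m₁ + Δm = 14.15 + (-2.539) = 11.611

m ≈ 11.61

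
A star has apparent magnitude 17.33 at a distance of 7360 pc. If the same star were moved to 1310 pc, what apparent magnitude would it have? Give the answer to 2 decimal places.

Flux ∝ 1/d², so Δm = 5 log₁₀(d₂/d₁) = 5 log₁₀(1310/7360) = -3.748
m₂ = m₁ + Δm = 17.33 + (-3.748) = 13.582

m ≈ 13.58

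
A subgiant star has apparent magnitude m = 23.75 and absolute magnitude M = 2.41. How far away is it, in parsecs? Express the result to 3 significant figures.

d ≈ 185000 pc

μ = m − M = 21.340
m − M = 5 log₁₀ d − 5
log₁₀ d = (m − M)/5 + 1 = 5.2680
d = 10^5.2680 = 185400 pc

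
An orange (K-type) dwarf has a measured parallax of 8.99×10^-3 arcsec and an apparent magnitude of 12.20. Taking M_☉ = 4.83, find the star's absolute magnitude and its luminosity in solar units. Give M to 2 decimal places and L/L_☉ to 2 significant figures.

M ≈ 6.97; L/L_☉ ≈ 0.14

d = 1/p = 1/8.99×10^-3″ = 111.2 pc
M = m − 5 log₁₀ d + 5 = 12.20 − 5·2.0462 + 5 = 6.969
M − M_☉ = 6.969 − 4.83 = 2.139
L/L_☉ = 10^(−0.4 × 2.139) = 0.1395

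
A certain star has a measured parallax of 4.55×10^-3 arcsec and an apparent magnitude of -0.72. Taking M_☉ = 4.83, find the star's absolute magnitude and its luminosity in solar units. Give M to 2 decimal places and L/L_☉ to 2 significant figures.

M ≈ -7.43; L/L_☉ ≈ 80000

d = 1/p = 1/4.55×10^-3″ = 219.8 pc
M = m − 5 log₁₀ d + 5 = -0.72 − 5·2.3420 + 5 = -7.430
M − M_☉ = -7.430 − 4.83 = -12.260
L/L_☉ = 10^(−0.4 × -12.260) = 80160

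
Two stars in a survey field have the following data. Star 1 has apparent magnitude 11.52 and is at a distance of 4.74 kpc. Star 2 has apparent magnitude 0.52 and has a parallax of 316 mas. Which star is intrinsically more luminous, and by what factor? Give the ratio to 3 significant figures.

Star 1: d = 4.74 kpc = 4740 pc
Star 1: M = m − 5 log₁₀ d + 5 = 11.52 − 5·3.6758 + 5 = -1.859
Star 2: p = 316 mas = 0.316″ → d = 1/p = 3.165 pc
Star 2: M = m − 5 log₁₀ d + 5 = 0.52 − 5·0.5003 + 5 = 3.018
ΔM = M_1 − M_2 = -1.859 − (3.018) = -4.877; smaller M is more luminous → Star 1.
L ratio = 10^(0.4 |ΔM|) = 10^1.951 = 89.32

Star 1 is more luminous, by a factor of 89.3.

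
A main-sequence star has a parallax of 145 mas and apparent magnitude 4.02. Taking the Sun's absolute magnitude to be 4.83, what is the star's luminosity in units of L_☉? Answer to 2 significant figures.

L/L_☉ ≈ 1.0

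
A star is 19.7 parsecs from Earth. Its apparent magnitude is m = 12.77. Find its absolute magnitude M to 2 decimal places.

M ≈ 11.30

5 log₁₀(d/10 pc) = 5 log₁₀(19.70) − 5 = 1.472
M = m − 5 log₁₀(d/10) = 12.77 − 1.472 = 11.298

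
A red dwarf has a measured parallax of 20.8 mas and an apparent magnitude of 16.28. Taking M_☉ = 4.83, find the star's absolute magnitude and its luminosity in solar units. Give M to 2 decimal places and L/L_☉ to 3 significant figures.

d = 1/p = 1000/20.8 mas = 48.08 pc
M = m − 5 log₁₀ d + 5 = 16.28 − 5·1.6819 + 5 = 12.870
M − M_☉ = 12.870 − 4.83 = 8.040
L/L_☉ = 10^(−0.4 × 8.040) = 6.080×10^-4

M ≈ 12.87; L/L_☉ ≈ 6.08×10^-4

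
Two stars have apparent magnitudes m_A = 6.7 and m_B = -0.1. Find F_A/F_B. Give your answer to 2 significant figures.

F_A/F_B ≈ 1.9×10^-3

Δm = 6.7 − (-0.1) = 6.8
Flux ratio = 10^(−0.4 Δm) = 10^(−0.4 × 6.8) = 10^-2.720 = 1.905×10^-3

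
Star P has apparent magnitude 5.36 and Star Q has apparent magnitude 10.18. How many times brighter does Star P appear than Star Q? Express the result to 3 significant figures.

84.7

Δm = 5.36 − (10.18) = -4.82
Flux ratio = 10^(−0.4 Δm) = 10^(−0.4 × -4.82) = 10^1.928 = 84.72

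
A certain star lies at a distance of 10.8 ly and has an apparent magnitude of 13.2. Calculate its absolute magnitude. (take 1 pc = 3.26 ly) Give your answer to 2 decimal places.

d = 10.8 ly / 3.26 = 3.313 pc
5 log₁₀(d/10 pc) = 5 log₁₀(3.313) − 5 = -2.399
M = m − 5 log₁₀(d/10) = 13.2 + 2.399 = 15.599

M ≈ 15.60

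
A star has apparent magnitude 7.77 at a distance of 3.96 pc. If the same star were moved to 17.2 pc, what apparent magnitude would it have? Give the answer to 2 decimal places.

m ≈ 10.96

Flux ∝ 1/d², so Δm = 5 log₁₀(d₂/d₁) = 5 log₁₀(17.2/3.96) = 3.189
m₂ = m₁ + Δm = 7.77 + (3.189) = 10.959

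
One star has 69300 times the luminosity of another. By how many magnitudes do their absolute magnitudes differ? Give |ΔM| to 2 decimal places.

Pogson: ΔM = −2.5 log₁₀(ratio) = −2.5 log₁₀(69300) = −2.5 × 4.8407 = -12.102

|ΔM| ≈ 12.10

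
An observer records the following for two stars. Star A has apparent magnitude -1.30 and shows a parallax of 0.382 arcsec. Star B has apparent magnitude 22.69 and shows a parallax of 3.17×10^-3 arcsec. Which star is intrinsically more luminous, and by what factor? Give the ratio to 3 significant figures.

Star A: d = 1/p = 1/0.382″ = 2.618 pc
Star A: M = m − 5 log₁₀ d + 5 = -1.30 − 5·0.4179 + 5 = 1.610
Star B: d = 1/p = 1/3.17×10^-3″ = 315.5 pc
Star B: M = m − 5 log₁₀ d + 5 = 22.69 − 5·2.4989 + 5 = 15.195
ΔM = M_A − M_B = 1.610 − (15.195) = -13.585; smaller M is more luminous → Star A.
L ratio = 10^(0.4 |ΔM|) = 10^5.434 = 271600

Star A is more luminous, by a factor of 272000.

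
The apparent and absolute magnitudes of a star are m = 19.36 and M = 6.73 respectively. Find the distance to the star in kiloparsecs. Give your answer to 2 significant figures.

d ≈ 3.4 kpc

Distance modulus: m − M = 19.36 − (6.73) = 12.630
m − M = 5 log₁₀ d − 5
log₁₀ d = (m − M)/5 + 1 = 3.5260
d = 10^3.5260 = 3357 pc
= 3.357 kpc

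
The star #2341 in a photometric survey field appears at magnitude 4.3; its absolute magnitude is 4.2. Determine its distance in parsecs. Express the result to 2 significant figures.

Distance modulus: m − M = 4.3 − (4.2) = 0.100
m − M = 5 log₁₀ d − 5
log₁₀ d = (m − M)/5 + 1 = 1.0200
d = 10^1.0200 = 10.47 pc

d ≈ 10 pc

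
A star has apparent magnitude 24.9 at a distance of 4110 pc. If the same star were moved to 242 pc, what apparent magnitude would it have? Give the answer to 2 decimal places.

Flux ∝ 1/d², so Δm = 5 log₁₀(d₂/d₁) = 5 log₁₀(242/4110) = -6.150
m₂ = m₁ + Δm = 24.9 + (-6.150) = 18.750

m ≈ 18.75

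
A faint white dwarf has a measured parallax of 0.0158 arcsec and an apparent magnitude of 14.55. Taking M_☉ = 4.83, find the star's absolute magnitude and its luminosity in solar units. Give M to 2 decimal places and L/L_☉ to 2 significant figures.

d = 1/p = 1/0.0158″ = 63.29 pc
M = m − 5 log₁₀ d + 5 = 14.55 − 5·1.8013 + 5 = 10.543
M − M_☉ = 10.543 − 4.83 = 5.713
L/L_☉ = 10^(−0.4 × 5.713) = 5.184×10^-3

M ≈ 10.54; L/L_☉ ≈ 5.2×10^-3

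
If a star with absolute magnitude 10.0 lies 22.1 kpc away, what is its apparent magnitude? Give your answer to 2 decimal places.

m ≈ 26.72

d = 22.1 kpc = 22100 pc
m = M + 5 log₁₀ d − 5 = 10.0 + 5·4.3444 − 5 = 26.722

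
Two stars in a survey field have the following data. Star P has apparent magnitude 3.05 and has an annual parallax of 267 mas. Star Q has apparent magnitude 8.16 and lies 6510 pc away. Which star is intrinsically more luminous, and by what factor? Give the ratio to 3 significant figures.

Star Q is more luminous, by a factor of 27300.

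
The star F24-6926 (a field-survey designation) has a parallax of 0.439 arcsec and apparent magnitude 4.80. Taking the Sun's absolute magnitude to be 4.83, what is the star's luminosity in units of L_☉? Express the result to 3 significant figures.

L/L_☉ ≈ 0.0533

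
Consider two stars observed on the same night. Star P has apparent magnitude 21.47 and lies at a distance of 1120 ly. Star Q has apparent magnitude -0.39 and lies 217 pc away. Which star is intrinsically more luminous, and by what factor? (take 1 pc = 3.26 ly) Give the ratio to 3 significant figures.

Star Q is more luminous, by a factor of 2.21×10^8.

Star P: d = 1120 ly / 3.26 = 343.6 pc
Star P: M = m − 5 log₁₀ d + 5 = 21.47 − 5·2.5360 + 5 = 13.790
Star Q: M = m − 5 log₁₀ d + 5 = -0.39 − 5·2.3365 + 5 = -7.072
ΔM = M_P − M_Q = 13.790 − (-7.072) = 20.862; smaller M is more luminous → Star Q.
L ratio = 10^(0.4 |ΔM|) = 10^8.345 = 2.213×10^8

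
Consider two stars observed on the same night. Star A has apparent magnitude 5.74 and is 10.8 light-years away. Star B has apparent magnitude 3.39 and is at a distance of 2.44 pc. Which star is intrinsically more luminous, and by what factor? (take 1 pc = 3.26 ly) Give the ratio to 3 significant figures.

Star A: d = 10.8 ly / 3.26 = 3.313 pc
Star A: M = m − 5 log₁₀ d + 5 = 5.74 − 5·0.5202 + 5 = 8.139
Star B: M = m − 5 log₁₀ d + 5 = 3.39 − 5·0.3874 + 5 = 6.453
ΔM = M_A − M_B = 8.139 − (6.453) = 1.686; smaller M is more luminous → Star B.
L ratio = 10^(0.4 |ΔM|) = 10^0.674 = 4.725

Star B is more luminous, by a factor of 4.72.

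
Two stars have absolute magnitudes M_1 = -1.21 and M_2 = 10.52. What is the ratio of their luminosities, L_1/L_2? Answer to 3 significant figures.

L_1/L_2 ≈ 49200

ΔM = M_1 − M_2 = -11.73
L_1/L_2 = 10^(−0.4 ΔM) = 10^4.692 = 49200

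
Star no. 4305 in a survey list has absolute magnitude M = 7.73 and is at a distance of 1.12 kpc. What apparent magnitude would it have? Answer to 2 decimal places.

m ≈ 17.98

d = 1.12 kpc = 1120 pc
m = M + 5 log₁₀ d − 5 = 7.73 + 5·3.0492 − 5 = 17.976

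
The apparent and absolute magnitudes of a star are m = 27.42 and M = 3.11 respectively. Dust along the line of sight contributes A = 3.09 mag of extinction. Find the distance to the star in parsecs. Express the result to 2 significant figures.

d ≈ 180000 pc

m − M = 5 log₁₀(d/10 pc) + A  ⇒  27.42 − (3.11) − 3.09 = 5 log₁₀(d/10)
21.220 = 5 log₁₀(d/10)
log₁₀ d = (m − M − A)/5 + 1 = 5.2440
d = 10^5.2440 = 175400 pc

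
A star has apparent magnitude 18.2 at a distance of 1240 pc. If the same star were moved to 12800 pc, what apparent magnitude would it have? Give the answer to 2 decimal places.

Flux ∝ 1/d², so Δm = 5 log₁₀(d₂/d₁) = 5 log₁₀(12800/1240) = 5.069
m₂ = m₁ + Δm = 18.2 + (5.069) = 23.269

m ≈ 23.27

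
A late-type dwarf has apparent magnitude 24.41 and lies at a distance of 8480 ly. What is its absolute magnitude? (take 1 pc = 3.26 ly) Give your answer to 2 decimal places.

d = 8480 ly / 3.26 = 2601 pc
5 log₁₀(d/10 pc) = 5 log₁₀(2601) − 5 = 12.076
M = m − 5 log₁₀(d/10) = 24.41 − 12.076 = 12.334

M ≈ 12.33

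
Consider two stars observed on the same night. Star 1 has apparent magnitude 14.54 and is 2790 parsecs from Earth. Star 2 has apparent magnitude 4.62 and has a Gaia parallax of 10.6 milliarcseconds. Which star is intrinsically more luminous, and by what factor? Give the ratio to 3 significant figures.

Star 1: M = m − 5 log₁₀ d + 5 = 14.54 − 5·3.4456 + 5 = 2.312
Star 2: p = 10.6 mas = 0.0106″ → d = 1/p = 94.34 pc
Star 2: M = m − 5 log₁₀ d + 5 = 4.62 − 5·1.9747 + 5 = -0.253
ΔM = M_1 − M_2 = 2.312 − (-0.253) = 2.565; smaller M is more luminous → Star 2.
L ratio = 10^(0.4 |ΔM|) = 10^1.026 = 10.62

Star 2 is more luminous, by a factor of 10.6.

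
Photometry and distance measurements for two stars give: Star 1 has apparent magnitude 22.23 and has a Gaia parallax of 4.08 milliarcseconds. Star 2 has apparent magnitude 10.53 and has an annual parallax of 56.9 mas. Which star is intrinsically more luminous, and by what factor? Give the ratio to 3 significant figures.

Star 1: p = 4.08 mas = 4.08×10^-3″ → d = 1/p = 245.1 pc
Star 1: M = m − 5 log₁₀ d + 5 = 22.23 − 5·2.3893 + 5 = 15.283
Star 2: p = 56.9 mas = 0.0569″ → d = 1/p = 17.57 pc
Star 2: M = m − 5 log₁₀ d + 5 = 10.53 − 5·1.2449 + 5 = 9.306
ΔM = M_1 − M_2 = 15.283 − (9.306) = 5.978; smaller M is more luminous → Star 2.
L ratio = 10^(0.4 |ΔM|) = 10^2.391 = 246.1

Star 2 is more luminous, by a factor of 246.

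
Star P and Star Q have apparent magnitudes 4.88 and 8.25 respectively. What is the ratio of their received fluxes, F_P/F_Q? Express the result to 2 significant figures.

F_P/F_Q ≈ 22

Magnitude difference = -3.37
Flux ratio = 10^(−0.4 Δm) = 10^(−0.4 × -3.37) = 10^1.348 = 22.28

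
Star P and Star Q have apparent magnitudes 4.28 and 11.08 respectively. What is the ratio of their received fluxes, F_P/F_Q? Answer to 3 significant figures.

Magnitude difference = -6.80
Flux ratio = 10^(−0.4 Δm) = 10^(−0.4 × -6.80) = 10^2.720 = 524.8

F_P/F_Q ≈ 525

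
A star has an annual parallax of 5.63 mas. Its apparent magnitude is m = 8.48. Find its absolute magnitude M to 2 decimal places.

M ≈ 2.23

p = 5.63 mas = 5.63×10^-3″ → d = 1/p = 177.6 pc
5 log₁₀(d/10 pc) = 5 log₁₀(177.6) − 5 = 6.247
M = m − 5 log₁₀(d/10) = 8.48 − 6.247 = 2.233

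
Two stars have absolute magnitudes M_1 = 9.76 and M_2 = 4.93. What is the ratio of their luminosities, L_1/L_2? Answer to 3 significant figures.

ΔM = M_1 − M_2 = 4.83
L_1/L_2 = 10^(−0.4 ΔM) = 10^-1.932 = 0.01169

L_1/L_2 ≈ 0.0117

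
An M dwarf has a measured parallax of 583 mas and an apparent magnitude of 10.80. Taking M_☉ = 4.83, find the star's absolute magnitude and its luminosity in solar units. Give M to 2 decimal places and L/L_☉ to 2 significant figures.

M ≈ 14.63; L/L_☉ ≈ 1.2×10^-4

d = 1/p = 1000/583 mas = 1.715 pc
M = m − 5 log₁₀ d + 5 = 10.80 − 5·0.2343 + 5 = 14.628
M − M_☉ = 14.628 − 4.83 = 9.798
L/L_☉ = 10^(−0.4 × 9.798) = 1.204×10^-4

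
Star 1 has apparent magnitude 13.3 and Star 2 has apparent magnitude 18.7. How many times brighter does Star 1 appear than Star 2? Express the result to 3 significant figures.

145

Δm = 13.3 − (18.7) = -5.4
Flux ratio = 10^(−0.4 Δm) = 10^(−0.4 × -5.4) = 10^2.160 = 144.5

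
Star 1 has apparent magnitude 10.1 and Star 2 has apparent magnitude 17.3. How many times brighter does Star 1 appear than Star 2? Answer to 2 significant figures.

Δm = 10.1 − (17.3) = -7.2
Flux ratio = 10^(−0.4 Δm) = 10^(−0.4 × -7.2) = 10^2.880 = 758.6

760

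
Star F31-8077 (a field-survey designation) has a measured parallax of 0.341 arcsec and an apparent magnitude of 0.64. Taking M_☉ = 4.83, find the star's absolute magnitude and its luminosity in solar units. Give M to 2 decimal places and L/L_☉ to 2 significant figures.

M ≈ 3.30; L/L_☉ ≈ 4.1

d = 1/p = 1/0.341″ = 2.933 pc
M = m − 5 log₁₀ d + 5 = 0.64 − 5·0.4672 + 5 = 3.304
M − M_☉ = 3.304 − 4.83 = -1.526
L/L_☉ = 10^(−0.4 × -1.526) = 4.078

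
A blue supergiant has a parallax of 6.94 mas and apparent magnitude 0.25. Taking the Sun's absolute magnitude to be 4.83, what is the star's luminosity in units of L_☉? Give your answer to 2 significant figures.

L/L_☉ ≈ 14000

d = 1/p = 1000/6.94 mas = 144.1 pc
M = m − 5 log₁₀ d + 5 = 0.25 − 5·2.1586 + 5 = -5.543
M − M_☉ = -5.543 − 4.83 = -10.373
L/L_☉ = 10^(−0.4 × -10.373) = 14100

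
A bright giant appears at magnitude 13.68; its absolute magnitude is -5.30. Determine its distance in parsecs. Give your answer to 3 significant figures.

d ≈ 62500 pc

μ = m − M = 18.980
m − M = 5 log₁₀ d − 5
log₁₀ d = (m − M)/5 + 1 = 4.7960
d = 10^4.7960 = 62520 pc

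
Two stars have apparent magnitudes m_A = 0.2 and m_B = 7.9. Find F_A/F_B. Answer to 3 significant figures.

Δm = 0.2 − (7.9) = -7.7
Flux ratio = 10^(−0.4 Δm) = 10^(−0.4 × -7.7) = 10^3.080 = 1202

F_A/F_B ≈ 1200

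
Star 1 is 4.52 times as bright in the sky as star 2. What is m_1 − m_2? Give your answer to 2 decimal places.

Pogson: Δm = −2.5 log₁₀(ratio) = −2.5 log₁₀(4.52) = −2.5 × 0.6551 = -1.638
Star 1 is brighter, so it has the smaller magnitude: the difference is negative.

m_1 − m_2 ≈ -1.64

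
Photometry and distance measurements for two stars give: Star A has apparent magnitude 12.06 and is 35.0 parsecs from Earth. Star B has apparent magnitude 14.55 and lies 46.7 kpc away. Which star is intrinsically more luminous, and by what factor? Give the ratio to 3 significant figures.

Star A: M = m − 5 log₁₀ d + 5 = 12.06 − 5·1.5441 + 5 = 9.340
Star B: d = 46.7 kpc = 46700 pc
Star B: M = m − 5 log₁₀ d + 5 = 14.55 − 5·4.6693 + 5 = -3.797
ΔM = M_A − M_B = 9.340 − (-3.797) = 13.136; smaller M is more luminous → Star B.
L ratio = 10^(0.4 |ΔM|) = 10^5.254 = 179700

Star B is more luminous, by a factor of 180000.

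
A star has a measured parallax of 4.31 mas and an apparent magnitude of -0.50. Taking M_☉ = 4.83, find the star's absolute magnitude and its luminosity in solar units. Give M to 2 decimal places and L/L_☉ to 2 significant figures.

M ≈ -7.33; L/L_☉ ≈ 73000

d = 1/p = 1000/4.31 mas = 232.0 pc
M = m − 5 log₁₀ d + 5 = -0.50 − 5·2.3655 + 5 = -7.328
M − M_☉ = -7.328 − 4.83 = -12.158
L/L_☉ = 10^(−0.4 × -12.158) = 72950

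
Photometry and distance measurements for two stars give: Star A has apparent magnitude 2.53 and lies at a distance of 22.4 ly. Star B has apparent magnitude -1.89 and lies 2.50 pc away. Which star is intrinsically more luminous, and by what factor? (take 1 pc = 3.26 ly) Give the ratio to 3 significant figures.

Star A: d = 22.4 ly / 3.26 = 6.871 pc
Star A: M = m − 5 log₁₀ d + 5 = 2.53 − 5·0.8370 + 5 = 3.345
Star B: M = m − 5 log₁₀ d + 5 = -1.89 − 5·0.3979 + 5 = 1.120
ΔM = M_A − M_B = 3.345 − (1.120) = 2.225; smaller M is more luminous → Star B.
L ratio = 10^(0.4 |ΔM|) = 10^0.890 = 7.759

Star B is more luminous, by a factor of 7.76.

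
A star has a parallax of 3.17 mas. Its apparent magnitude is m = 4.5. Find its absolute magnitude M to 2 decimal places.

M ≈ -2.99

p = 3.17 mas = 3.17×10^-3″ → d = 1/p = 315.5 pc
5 log₁₀(d/10 pc) = 5 log₁₀(315.5) − 5 = 7.495
M = m − 5 log₁₀(d/10) = 4.5 − 7.495 = -2.995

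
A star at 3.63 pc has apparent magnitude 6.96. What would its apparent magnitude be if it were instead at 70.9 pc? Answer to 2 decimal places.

Flux ∝ 1/d², so Δm = 5 log₁₀(d₂/d₁) = 5 log₁₀(70.9/3.63) = 6.454
m₂ = m₁ + Δm = 6.96 + (6.454) = 13.414

m ≈ 13.41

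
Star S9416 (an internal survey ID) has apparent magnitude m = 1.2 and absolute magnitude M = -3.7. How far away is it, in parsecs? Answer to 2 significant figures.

d ≈ 95 pc

Distance modulus: m − M = 1.2 − (-3.7) = 4.900
m − M = 5 log₁₀ d − 5
log₁₀ d = (m − M)/5 + 1 = 1.9800
d = 10^1.9800 = 95.50 pc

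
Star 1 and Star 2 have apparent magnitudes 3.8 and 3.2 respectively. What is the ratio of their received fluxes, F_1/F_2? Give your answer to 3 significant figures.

Magnitude difference = 0.6
Flux ratio = 10^(−0.4 Δm) = 10^(−0.4 × 0.6) = 10^-0.240 = 0.5754

F_1/F_2 ≈ 0.575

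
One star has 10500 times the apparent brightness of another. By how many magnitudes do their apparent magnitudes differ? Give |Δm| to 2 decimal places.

|Δm| ≈ 10.05

Pogson: Δm = −2.5 log₁₀(ratio) = −2.5 log₁₀(10500) = −2.5 × 4.0212 = -10.053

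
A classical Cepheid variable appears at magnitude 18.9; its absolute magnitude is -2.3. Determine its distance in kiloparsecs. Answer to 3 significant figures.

μ = m − M = 21.200
m − M = 5 log₁₀ d − 5
log₁₀ d = (m − M)/5 + 1 = 5.2400
d = 10^5.2400 = 173800 pc
= 173.8 kpc

d ≈ 174 kpc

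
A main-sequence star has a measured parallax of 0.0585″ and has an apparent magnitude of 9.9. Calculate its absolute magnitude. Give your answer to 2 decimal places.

M ≈ 8.74

d = 1/p = 1/0.0585″ = 17.09 pc
5 log₁₀(d/10 pc) = 5 log₁₀(17.09) − 5 = 1.164
M = m − 5 log₁₀(d/10) = 9.9 − 1.164 = 8.736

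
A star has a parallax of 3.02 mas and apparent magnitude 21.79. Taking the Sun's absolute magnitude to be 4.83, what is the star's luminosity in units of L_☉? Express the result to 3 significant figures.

L/L_☉ ≈ 1.80×10^-4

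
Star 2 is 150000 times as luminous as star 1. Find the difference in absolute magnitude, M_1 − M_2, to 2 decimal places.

M_1 − M_2 ≈ 12.94

Pogson: ΔM = −2.5 log₁₀(ratio) = −2.5 log₁₀(150000) = −2.5 × 5.1761 = -12.940
Star 2 is brighter so has the smaller magnitude: M_1 − M_2 is positive.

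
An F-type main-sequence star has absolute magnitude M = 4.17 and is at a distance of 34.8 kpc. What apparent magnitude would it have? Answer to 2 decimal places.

d = 34.8 kpc = 34800 pc
m = M + 5 log₁₀ d − 5 = 4.17 + 5·4.5416 − 5 = 21.878

m ≈ 21.88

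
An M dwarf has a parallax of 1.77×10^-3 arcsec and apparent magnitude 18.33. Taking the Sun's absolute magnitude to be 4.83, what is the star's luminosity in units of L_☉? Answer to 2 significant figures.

L/L_☉ ≈ 0.013

d = 1/p = 1/1.77×10^-3″ = 565.0 pc
M = m − 5 log₁₀ d + 5 = 18.33 − 5·2.7520 + 5 = 9.570
M − M_☉ = 9.570 − 4.83 = 4.740
L/L_☉ = 10^(−0.4 × 4.740) = 0.01271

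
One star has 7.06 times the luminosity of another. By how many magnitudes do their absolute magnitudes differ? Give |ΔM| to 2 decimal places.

Pogson: ΔM = −2.5 log₁₀(ratio) = −2.5 log₁₀(7.06) = −2.5 × 0.8488 = -2.122

|ΔM| ≈ 2.12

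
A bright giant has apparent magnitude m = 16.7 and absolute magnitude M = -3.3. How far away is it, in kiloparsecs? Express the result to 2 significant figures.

Distance modulus: m − M = 16.7 − (-3.3) = 20.000
m − M = 5 log₁₀ d − 5
log₁₀ d = (m − M)/5 + 1 = 5.0000
d = 10^5.0000 = 100000 pc
= 100.0 kpc

d ≈ 100 kpc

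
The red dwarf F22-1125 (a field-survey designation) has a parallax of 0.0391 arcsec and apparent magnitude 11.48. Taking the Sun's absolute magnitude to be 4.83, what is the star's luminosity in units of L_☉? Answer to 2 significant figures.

d = 1/p = 1/0.0391″ = 25.58 pc
M = m − 5 log₁₀ d + 5 = 11.48 − 5·1.4078 + 5 = 9.441
M − M_☉ = 9.441 − 4.83 = 4.611
L/L_☉ = 10^(−0.4 × 4.611) = 0.01431

L/L_☉ ≈ 0.014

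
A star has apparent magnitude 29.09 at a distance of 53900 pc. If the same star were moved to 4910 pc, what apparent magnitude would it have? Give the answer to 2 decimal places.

Flux ∝ 1/d², so Δm = 5 log₁₀(d₂/d₁) = 5 log₁₀(4910/53900) = -5.203
m₂ = m₁ + Δm = 29.09 + (-5.203) = 23.887

m ≈ 23.89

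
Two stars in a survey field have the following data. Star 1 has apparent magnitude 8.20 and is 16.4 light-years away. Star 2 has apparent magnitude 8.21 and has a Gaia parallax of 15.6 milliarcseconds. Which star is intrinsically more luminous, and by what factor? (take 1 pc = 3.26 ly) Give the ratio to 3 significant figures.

Star 1: d = 16.4 ly / 3.26 = 5.031 pc
Star 1: M = m − 5 log₁₀ d + 5 = 8.20 − 5·0.7016 + 5 = 9.692
Star 2: p = 15.6 mas = 0.0156″ → d = 1/p = 64.10 pc
Star 2: M = m − 5 log₁₀ d + 5 = 8.21 − 5·1.8069 + 5 = 4.176
ΔM = M_1 − M_2 = 9.692 − (4.176) = 5.516; smaller M is more luminous → Star 2.
L ratio = 10^(0.4 |ΔM|) = 10^2.206 = 160.9

Star 2 is more luminous, by a factor of 161.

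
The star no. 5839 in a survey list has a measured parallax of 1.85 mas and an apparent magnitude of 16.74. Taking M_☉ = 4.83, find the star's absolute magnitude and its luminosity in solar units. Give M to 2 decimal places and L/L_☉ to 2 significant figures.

M ≈ 8.08; L/L_☉ ≈ 0.050

d = 1/p = 1000/1.85 mas = 540.5 pc
M = m − 5 log₁₀ d + 5 = 16.74 − 5·2.7328 + 5 = 8.076
M − M_☉ = 8.076 − 4.83 = 3.246
L/L_☉ = 10^(−0.4 × 3.246) = 0.05031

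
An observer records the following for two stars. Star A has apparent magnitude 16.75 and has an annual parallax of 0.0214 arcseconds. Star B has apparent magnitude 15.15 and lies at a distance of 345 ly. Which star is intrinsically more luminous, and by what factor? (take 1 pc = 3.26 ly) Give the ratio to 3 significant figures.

Star B is more luminous, by a factor of 22.4.

Star A: d = 1/p = 1/0.0214″ = 46.73 pc
Star A: M = m − 5 log₁₀ d + 5 = 16.75 − 5·1.6696 + 5 = 13.402
Star B: d = 345 ly / 3.26 = 105.8 pc
Star B: M = m − 5 log₁₀ d + 5 = 15.15 − 5·2.0246 + 5 = 10.027
ΔM = M_A − M_B = 13.402 − (10.027) = 3.375; smaller M is more luminous → Star B.
L ratio = 10^(0.4 |ΔM|) = 10^1.350 = 22.39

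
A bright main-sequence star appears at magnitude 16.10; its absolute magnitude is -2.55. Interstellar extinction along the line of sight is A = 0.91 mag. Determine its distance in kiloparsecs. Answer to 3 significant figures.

d ≈ 35.3 kpc

m − M = 5 log₁₀(d/10 pc) + A  ⇒  16.10 − (-2.55) − 0.91 = 5 log₁₀(d/10)
17.740 = 5 log₁₀(d/10)
log₁₀ d = (m − M − A)/5 + 1 = 4.5480
d = 10^4.5480 = 35320 pc
= 35.32 kpc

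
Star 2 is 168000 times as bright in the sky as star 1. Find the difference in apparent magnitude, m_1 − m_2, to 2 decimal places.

m_1 − m_2 ≈ 13.06

Pogson: Δm = −2.5 log₁₀(ratio) = −2.5 log₁₀(168000) = −2.5 × 5.2253 = -13.063
Star 2 is brighter so has the smaller magnitude: m_1 − m_2 is positive.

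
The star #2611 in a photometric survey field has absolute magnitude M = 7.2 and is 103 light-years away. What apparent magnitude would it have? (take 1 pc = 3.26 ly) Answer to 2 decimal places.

d = 103 ly / 3.26 = 31.60 pc
m = M + 5 log₁₀ d − 5 = 7.2 + 5·1.4996 − 5 = 9.698

m ≈ 9.70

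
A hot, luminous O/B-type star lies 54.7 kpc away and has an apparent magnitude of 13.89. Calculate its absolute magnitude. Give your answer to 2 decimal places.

M ≈ -4.80

d = 54.7 kpc = 54700 pc
5 log₁₀(d/10 pc) = 5 log₁₀(54700) − 5 = 18.690
M = m − 5 log₁₀(d/10) = 13.89 − 18.690 = -4.800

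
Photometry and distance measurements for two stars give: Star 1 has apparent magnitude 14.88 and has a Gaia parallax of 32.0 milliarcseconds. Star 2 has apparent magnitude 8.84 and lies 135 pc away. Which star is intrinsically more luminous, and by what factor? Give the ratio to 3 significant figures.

Star 1: p = 32.0 mas = 0.0320″ → d = 1/p = 31.25 pc
Star 1: M = m − 5 log₁₀ d + 5 = 14.88 − 5·1.4949 + 5 = 12.406
Star 2: M = m − 5 log₁₀ d + 5 = 8.84 − 5·2.1303 + 5 = 3.188
ΔM = M_1 − M_2 = 12.406 − (3.188) = 9.217; smaller M is more luminous → Star 2.
L ratio = 10^(0.4 |ΔM|) = 10^3.687 = 4864

Star 2 is more luminous, by a factor of 4860.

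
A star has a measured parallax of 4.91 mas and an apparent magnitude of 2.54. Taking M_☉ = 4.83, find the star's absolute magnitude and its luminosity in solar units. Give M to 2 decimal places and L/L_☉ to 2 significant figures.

d = 1/p = 1000/4.91 mas = 203.7 pc
M = m − 5 log₁₀ d + 5 = 2.54 − 5·2.3089 + 5 = -4.005
M − M_☉ = -4.005 − 4.83 = -8.835
L/L_☉ = 10^(−0.4 × -8.835) = 3419

M ≈ -4.00; L/L_☉ ≈ 3400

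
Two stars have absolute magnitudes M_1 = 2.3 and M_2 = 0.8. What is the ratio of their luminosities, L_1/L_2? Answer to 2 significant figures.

L_1/L_2 ≈ 0.25

ΔM = M_1 − M_2 = 1.5
L_1/L_2 = 10^(−0.4 ΔM) = 10^-0.600 = 0.2512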